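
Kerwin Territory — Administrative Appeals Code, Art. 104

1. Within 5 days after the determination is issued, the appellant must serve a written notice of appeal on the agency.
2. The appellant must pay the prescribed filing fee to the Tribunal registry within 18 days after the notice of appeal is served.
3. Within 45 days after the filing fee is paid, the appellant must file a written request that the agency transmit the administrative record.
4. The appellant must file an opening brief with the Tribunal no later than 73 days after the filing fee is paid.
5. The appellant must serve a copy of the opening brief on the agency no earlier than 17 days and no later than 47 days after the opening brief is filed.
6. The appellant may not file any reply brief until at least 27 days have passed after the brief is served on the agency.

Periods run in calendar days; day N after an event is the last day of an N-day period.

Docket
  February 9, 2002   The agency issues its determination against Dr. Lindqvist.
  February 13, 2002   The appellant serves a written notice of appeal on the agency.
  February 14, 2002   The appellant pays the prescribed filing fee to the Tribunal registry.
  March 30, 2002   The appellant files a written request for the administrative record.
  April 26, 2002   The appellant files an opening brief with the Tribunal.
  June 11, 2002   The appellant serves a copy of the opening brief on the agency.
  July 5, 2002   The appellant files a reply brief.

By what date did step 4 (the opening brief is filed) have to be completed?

Step 4 runs from February 14, 2002, when the filing fee is paid. 73 days after February 14, 2002 is April 28, 2002.

April 28, 2002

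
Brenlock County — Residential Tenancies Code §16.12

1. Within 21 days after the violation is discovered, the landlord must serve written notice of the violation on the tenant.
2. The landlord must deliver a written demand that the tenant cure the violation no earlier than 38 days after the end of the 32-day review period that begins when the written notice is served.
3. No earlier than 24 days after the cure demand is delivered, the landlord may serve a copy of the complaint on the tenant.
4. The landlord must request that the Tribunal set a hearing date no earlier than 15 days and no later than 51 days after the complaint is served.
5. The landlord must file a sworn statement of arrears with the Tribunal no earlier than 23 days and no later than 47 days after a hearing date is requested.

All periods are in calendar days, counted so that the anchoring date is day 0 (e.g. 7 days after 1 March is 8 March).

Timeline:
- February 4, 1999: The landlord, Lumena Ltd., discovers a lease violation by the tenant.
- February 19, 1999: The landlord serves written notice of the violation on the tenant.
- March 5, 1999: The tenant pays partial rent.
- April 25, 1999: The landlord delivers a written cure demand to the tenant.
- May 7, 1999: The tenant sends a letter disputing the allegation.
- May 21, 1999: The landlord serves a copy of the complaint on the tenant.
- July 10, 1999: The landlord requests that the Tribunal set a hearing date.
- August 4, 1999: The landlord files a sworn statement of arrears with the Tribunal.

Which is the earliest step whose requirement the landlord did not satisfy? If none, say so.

Step 1 — counting 21 days from February 4, 1999 (when the violation is discovered) gives a deadline of February 25, 1999; completed February 19, 1999, before the deadline.
Step 2 — must wait 38 days from March 23, 1999 (end of the 32-day review period, which began when the written notice is served on February 19, 1999), so not before April 30, 1999; done April 25, 1999 — 5 days too early.

Step 2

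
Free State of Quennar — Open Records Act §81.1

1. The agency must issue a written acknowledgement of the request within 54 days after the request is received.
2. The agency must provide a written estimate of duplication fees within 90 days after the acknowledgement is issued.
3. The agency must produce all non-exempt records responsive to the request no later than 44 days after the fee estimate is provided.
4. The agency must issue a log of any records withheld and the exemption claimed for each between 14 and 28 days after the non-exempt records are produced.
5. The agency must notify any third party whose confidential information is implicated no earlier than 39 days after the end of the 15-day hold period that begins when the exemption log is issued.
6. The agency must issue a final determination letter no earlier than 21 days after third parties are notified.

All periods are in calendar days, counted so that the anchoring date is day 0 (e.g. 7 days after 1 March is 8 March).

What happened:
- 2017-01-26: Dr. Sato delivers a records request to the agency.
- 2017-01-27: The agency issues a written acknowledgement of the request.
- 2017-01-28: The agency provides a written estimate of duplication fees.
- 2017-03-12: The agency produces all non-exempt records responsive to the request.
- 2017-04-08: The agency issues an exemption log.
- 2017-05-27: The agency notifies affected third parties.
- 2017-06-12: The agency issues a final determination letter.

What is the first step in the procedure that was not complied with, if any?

Step 5

(1) due by 2017-01-26 + 54 days = 2017-03-21; done 2017-01-27 — timely.
(2) due by 2017-01-27 + 90 days = 2017-04-27; done 2017-01-28 — timely.
(3) due by 2017-01-28 + 44 days = 2017-03-13; completed 2017-03-12, before the deadline.
(4) the permitted window runs from 2017-03-12 + 14 = 2017-03-26 to 2017-03-12 + 28 = 2017-04-09; done 2017-04-08 — within the window.
(5) permitted from 2017-04-23 + 39 days = 2017-06-01 onward; 2017-05-27 is 5 days before the earliest permitted date.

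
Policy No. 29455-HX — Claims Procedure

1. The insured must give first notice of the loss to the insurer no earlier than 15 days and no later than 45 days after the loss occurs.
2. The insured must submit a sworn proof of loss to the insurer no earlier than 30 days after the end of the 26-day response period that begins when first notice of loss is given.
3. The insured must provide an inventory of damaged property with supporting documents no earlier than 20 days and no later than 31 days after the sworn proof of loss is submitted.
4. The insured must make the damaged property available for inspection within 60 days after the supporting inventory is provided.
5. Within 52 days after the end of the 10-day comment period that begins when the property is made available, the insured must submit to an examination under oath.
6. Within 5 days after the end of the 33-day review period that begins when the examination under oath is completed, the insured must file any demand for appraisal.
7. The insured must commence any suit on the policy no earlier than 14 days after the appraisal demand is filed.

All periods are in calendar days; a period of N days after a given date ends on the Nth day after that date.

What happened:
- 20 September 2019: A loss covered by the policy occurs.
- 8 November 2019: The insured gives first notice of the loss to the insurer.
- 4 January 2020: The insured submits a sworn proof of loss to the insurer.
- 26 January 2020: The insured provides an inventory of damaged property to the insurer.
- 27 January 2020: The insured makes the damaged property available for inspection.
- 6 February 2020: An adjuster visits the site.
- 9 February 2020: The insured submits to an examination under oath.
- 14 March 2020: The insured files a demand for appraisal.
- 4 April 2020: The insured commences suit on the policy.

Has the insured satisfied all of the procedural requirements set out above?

No

(1) the permitted window runs from 20 September 2019 + 15 = 5 October 2019 to 20 September 2019 + 45 = 4 November 2019; 8 November 2019 is 4 days past the end of the window.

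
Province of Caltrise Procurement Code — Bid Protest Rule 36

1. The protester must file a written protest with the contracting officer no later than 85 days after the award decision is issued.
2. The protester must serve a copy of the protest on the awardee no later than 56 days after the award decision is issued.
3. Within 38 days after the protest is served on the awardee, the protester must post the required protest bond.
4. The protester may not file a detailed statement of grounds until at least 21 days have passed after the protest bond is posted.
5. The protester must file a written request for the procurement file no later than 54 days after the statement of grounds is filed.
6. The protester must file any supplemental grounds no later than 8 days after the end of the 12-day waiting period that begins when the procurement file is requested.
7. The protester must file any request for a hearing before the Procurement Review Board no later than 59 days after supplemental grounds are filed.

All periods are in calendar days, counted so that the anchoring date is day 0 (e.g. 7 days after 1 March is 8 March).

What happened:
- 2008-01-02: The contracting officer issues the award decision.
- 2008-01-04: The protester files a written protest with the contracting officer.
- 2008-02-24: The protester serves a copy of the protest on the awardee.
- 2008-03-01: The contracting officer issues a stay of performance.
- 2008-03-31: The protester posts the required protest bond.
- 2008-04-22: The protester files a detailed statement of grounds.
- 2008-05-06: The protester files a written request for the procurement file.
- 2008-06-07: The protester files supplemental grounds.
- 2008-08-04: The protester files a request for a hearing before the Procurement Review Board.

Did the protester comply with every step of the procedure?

Step 1: 85 days after 2008-01-02 (when the award decision is issued) is 2008-03-27; 2008-01-04 is within that limit.
Step 2: 56 days after 2008-01-02 (when the award decision is issued) is 2008-02-27; 2008-02-24 is within that limit.
Step 3: 38 days after 2008-02-24 (when the protest is served on the awardee) is 2008-04-02; completed 2008-03-31, before the deadline.
Step 4: the earliest permitted date is 21 days after 2008-03-31 (when the protest bond is posted), i.e. 2008-04-21; done 2008-04-22, after the minimum wait.
Step 5: 54 days after 2008-04-22 (when the statement of grounds is filed) is 2008-06-15; done 2008-05-06 — timely.
Step 6: 8 days after 2008-05-18 (end of the 12-day waiting period, which began when the procurement file is requested on 2008-05-06) is 2008-05-26; done 2008-06-07 — 12 days late.
The analysis stops there.

No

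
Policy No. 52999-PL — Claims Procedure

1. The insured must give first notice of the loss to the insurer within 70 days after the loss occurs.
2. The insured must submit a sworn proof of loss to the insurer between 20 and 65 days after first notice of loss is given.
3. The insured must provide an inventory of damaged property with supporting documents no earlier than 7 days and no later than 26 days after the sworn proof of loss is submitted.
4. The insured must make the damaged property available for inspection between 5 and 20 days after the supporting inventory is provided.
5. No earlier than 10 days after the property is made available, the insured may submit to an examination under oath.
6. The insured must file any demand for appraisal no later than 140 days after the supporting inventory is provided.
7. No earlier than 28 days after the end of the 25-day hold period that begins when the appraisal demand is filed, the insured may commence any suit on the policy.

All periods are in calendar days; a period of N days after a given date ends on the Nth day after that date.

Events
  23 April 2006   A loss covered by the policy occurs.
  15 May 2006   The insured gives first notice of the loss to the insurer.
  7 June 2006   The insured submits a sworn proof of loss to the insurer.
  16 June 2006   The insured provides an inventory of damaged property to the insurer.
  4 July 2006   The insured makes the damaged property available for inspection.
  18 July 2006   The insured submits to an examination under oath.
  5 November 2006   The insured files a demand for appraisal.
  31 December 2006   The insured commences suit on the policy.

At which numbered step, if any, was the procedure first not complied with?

Step 6

Step 1: 70 days after 23 April 2006 (when the loss occurs) is 2 July 2006; 15 May 2006 is within that limit.
Step 2: the window is 20–65 days after 15 May 2006 (when first notice of loss is given), so 4 June 2006 through 19 July 2006; done 7 June 2006 — within the window.
Step 3: the window is 7–26 days after 7 June 2006 (when the sworn proof of loss is submitted), so 14 June 2006 through 3 July 2006; done 16 June 2006, which is between those dates.
Step 4: the window is 5–20 days after 16 June 2006 (when the supporting inventory is provided), so 21 June 2006 through 6 July 2006; 4 July 2006 falls inside that range.
Step 5: the earliest permitted date is 10 days after 4 July 2006 (when the property is made available), i.e. 14 July 2006; done 18 July 2006, after the minimum wait.
Step 6: 140 days after 16 June 2006 (when the supporting inventory is provided) is 3 November 2006; done 5 November 2006 — 2 days late.
That is the first point of non-compliance.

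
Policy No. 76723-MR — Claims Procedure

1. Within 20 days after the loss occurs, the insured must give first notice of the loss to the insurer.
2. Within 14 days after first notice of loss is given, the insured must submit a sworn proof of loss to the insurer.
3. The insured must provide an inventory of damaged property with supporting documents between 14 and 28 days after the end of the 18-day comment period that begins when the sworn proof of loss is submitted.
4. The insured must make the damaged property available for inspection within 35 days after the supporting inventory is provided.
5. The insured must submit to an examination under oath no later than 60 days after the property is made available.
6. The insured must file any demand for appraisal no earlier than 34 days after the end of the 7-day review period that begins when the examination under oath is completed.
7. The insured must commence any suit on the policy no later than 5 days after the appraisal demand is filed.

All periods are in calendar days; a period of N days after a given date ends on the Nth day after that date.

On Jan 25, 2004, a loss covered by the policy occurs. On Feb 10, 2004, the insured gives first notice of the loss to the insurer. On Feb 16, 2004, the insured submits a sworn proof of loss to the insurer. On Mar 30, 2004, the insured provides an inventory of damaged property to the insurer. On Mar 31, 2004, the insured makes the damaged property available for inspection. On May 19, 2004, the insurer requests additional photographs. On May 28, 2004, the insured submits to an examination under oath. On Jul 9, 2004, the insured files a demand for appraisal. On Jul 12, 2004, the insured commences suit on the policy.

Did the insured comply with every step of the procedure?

Step 1 — counting 20 days from Jan 25, 2004 (when the loss occurs) gives a deadline of Feb 14, 2004; done Feb 10, 2004 — timely.
Step 2 — counting 14 days from Feb 10, 2004 (when first notice of loss is given) gives a deadline of Feb 24, 2004; Feb 16, 2004 is within that limit.
Step 3 — 14 and 28 days from Mar 5, 2004 (end of the 18-day comment period, which began when the sworn proof of loss is submitted on Feb 16, 2004) are Mar 19, 2004 and Apr 2, 2004 respectively; done Mar 30, 2004 — within the window.
Step 4 — counting 35 days from Mar 30, 2004 (when the supporting inventory is provided) gives a deadline of May 4, 2004; completed Mar 31, 2004, before the deadline.
Step 5 — counting 60 days from Mar 31, 2004 (when the property is made available) gives a deadline of May 30, 2004; May 28, 2004 is within that limit.
Step 6 — must wait 34 days from Jun 4, 2004 (end of the 7-day review period, which began when the examination under oath is completed on May 28, 2004), so not before Jul 8, 2004; done Jul 9, 2004, after the minimum wait.
Step 7 — counting 5 days from Jul 9, 2004 (when the appraisal demand is filed) gives a deadline of Jul 14, 2004; done Jul 12, 2004 — timely.

Yes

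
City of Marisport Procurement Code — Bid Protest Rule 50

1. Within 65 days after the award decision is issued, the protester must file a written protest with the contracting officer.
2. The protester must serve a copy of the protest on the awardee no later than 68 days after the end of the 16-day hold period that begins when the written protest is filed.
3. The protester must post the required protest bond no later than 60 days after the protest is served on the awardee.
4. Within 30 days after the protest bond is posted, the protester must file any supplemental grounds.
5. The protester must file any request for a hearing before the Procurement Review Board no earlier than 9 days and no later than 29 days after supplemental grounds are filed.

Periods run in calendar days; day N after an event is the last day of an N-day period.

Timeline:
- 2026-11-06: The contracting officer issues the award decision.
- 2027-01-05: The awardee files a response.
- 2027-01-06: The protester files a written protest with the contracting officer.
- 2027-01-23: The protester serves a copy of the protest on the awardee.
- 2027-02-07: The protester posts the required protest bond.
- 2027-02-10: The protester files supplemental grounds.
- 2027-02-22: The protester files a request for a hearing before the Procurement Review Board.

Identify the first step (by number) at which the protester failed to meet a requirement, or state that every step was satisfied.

None — every step was satisfied

Step 1 — counting 65 days from 2026-11-06 (when the award decision is issued) gives a deadline of 2027-01-10; 2027-01-06 is within that limit.
Step 2 — counting 68 days from 2027-01-22 (end of the 16-day hold period, which began when the written protest is filed on 2027-01-06) gives a deadline of 2027-03-31; 2027-01-23 is within that limit.
Step 3 — counting 60 days from 2027-01-23 (when the protest is served on the awardee) gives a deadline of 2027-03-24; 2027-02-07 is within that limit.
Step 4 — counting 30 days from 2027-02-07 (when the protest bond is posted) gives a deadline of 2027-03-09; completed 2027-02-10, before the deadline.
Step 5 — 9 and 29 days from 2027-02-10 (when supplemental grounds are filed) are 2027-02-19 and 2027-03-11 respectively; 2027-02-22 falls inside that range.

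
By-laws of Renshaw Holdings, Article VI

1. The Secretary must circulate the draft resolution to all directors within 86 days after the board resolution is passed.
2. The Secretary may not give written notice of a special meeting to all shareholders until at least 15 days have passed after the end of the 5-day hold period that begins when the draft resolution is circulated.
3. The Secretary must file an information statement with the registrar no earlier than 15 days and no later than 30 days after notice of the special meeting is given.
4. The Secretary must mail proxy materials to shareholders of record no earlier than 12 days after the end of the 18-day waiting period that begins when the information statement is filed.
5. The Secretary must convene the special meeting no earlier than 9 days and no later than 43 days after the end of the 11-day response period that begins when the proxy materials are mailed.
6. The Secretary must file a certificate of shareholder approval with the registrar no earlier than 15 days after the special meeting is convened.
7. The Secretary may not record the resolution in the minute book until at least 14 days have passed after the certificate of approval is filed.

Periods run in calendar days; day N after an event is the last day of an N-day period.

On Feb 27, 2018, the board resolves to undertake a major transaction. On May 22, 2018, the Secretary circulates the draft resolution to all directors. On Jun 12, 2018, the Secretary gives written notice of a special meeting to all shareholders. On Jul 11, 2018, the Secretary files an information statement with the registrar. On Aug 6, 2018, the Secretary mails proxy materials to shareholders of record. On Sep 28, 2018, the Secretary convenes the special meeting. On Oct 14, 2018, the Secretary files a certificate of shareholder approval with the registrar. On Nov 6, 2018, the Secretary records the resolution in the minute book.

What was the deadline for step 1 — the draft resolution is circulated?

Step 1 runs from Feb 27, 2018, when the board resolution is passed. 86 days after Feb 27, 2018 is May 24, 2018.

May 24, 2018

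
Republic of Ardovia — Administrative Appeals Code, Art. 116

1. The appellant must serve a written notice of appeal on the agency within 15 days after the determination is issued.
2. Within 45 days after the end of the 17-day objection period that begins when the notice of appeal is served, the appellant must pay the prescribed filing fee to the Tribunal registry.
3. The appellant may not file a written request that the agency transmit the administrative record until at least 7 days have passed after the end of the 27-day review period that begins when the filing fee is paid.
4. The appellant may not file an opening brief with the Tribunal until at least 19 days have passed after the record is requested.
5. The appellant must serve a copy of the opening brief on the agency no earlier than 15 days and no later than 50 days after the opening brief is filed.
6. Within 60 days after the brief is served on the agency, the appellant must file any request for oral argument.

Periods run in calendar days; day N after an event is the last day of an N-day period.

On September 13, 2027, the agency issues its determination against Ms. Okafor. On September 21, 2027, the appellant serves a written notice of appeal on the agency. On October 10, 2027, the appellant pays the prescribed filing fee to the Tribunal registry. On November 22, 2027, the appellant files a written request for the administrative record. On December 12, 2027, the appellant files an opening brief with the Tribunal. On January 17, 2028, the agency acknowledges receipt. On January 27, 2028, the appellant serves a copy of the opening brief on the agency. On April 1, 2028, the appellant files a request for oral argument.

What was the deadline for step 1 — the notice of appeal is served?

Step 1 runs from September 13, 2027, when the determination is issued. 15 days after September 13, 2027 is September 28, 2027.

September 28, 2027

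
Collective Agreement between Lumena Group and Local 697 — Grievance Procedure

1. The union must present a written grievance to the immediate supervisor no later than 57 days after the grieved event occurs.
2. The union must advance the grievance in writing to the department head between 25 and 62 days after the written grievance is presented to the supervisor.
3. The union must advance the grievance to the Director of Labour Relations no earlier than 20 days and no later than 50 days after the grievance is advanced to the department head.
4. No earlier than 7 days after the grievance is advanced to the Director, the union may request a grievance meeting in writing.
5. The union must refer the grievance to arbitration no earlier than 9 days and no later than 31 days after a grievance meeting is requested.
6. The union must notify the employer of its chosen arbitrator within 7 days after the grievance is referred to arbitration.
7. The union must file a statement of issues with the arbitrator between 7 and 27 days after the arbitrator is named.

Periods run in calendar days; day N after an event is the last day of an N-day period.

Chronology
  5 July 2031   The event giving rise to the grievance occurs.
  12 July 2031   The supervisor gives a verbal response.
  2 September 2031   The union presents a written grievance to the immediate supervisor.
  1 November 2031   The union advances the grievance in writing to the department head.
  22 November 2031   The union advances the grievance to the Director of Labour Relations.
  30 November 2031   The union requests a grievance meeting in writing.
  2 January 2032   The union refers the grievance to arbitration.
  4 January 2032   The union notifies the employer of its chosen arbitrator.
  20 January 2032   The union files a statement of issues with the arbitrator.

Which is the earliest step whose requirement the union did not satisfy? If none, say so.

Step 1

Step 1: 57 days after 5 July 2031 (when the grieved event occurs) is 31 August 2031; 2 September 2031 misses that deadline by 2 days.
The procedure was therefore not followed at step 1.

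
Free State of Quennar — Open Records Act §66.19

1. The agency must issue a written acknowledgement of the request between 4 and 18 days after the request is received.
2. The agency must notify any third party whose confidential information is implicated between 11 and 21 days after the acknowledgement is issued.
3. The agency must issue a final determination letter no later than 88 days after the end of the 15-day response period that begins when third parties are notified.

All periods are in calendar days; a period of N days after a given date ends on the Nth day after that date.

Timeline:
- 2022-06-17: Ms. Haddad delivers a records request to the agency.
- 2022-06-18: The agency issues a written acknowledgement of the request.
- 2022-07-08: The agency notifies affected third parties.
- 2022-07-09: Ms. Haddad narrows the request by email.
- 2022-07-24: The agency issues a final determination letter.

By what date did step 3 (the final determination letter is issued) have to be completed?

Third parties are notified on 2022-07-08; the 15-day response period therefore ends 2022-07-23, and step 3 runs from that date. 88 days after 2022-07-23 is 2022-10-19.

2022-10-19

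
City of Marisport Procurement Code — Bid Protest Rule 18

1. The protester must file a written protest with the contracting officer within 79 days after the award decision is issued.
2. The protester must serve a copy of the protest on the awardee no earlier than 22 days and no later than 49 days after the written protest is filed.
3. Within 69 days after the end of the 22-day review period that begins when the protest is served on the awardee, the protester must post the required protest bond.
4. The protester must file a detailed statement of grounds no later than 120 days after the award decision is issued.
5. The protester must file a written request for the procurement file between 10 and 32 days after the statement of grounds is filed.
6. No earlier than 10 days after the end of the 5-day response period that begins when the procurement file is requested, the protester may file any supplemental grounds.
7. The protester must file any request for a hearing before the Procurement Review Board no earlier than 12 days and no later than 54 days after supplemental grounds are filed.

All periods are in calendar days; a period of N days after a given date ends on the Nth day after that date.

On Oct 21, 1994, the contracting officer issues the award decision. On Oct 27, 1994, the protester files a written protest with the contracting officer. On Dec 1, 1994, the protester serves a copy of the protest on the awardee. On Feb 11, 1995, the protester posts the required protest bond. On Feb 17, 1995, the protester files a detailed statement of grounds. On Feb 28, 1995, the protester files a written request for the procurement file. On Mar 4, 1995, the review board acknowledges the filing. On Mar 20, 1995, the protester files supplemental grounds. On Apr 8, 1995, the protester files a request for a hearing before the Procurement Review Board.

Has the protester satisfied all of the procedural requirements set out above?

Step 1 — counting 79 days from Oct 21, 1994 (when the award decision is issued) gives a deadline of Jan 8, 1995; Oct 27, 1994 is within that limit.
Step 2 — 22 and 49 days from Oct 27, 1994 (when the written protest is filed) are Nov 18, 1994 and Dec 15, 1994 respectively; Dec 1, 1994 falls inside that range.
Step 3 — counting 69 days from Dec 23, 1994 (end of the 22-day review period, which began when the protest is served on the awardee on Dec 1, 1994) gives a deadline of Mar 2, 1995; done Feb 11, 1995 — timely.
Step 4 — counting 120 days from Oct 21, 1994 (when the award decision is issued) gives a deadline of Feb 18, 1995; completed Feb 17, 1995, before the deadline.
Step 5 — 10 and 32 days from Feb 17, 1995 (when the statement of grounds is filed) are Feb 27, 1995 and Mar 21, 1995 respectively; Feb 28, 1995 falls inside that range.
Step 6 — must wait 10 days from Mar 5, 1995 (end of the 5-day response period, which began when the procurement file is requested on Feb 28, 1995), so not before Mar 15, 1995; done Mar 20, 1995, after the minimum wait.
Step 7 — 12 and 54 days from Mar 20, 1995 (when supplemental grounds are filed) are Apr 1, 1995 and May 13, 1995 respectively; done Apr 8, 1995, which is between those dates.

Yes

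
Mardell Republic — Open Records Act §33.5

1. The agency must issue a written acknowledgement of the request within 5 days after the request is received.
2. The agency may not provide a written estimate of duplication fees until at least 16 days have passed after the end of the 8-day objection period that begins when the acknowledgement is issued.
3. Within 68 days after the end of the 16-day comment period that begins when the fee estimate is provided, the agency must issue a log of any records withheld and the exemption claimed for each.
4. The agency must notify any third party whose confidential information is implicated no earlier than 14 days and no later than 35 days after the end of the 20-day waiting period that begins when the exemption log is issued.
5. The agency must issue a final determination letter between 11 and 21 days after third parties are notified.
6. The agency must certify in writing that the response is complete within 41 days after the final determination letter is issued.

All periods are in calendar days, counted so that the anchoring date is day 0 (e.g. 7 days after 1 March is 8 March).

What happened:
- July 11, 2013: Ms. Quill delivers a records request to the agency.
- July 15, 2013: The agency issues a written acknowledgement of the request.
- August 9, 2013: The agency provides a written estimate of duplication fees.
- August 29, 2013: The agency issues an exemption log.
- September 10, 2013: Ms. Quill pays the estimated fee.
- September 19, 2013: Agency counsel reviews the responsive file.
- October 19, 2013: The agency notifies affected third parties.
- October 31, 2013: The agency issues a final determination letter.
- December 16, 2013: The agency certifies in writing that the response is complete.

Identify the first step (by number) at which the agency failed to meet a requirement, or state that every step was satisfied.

Step 6

(1) due by July 11, 2013 + 5 days = July 16, 2013; completed July 15, 2013, before the deadline.
(2) permitted from July 23, 2013 + 16 days = August 8, 2013 onward; August 9, 2013 is on or after that date.
(3) due by August 25, 2013 + 68 days = November 1, 2013; done August 29, 2013 — timely.
(4) the permitted window runs from September 18, 2013 + 14 = October 2, 2013 to September 18, 2013 + 35 = October 23, 2013; October 19, 2013 falls inside that range.
(5) the permitted window runs from October 19, 2013 + 11 = October 30, 2013 to October 19, 2013 + 21 = November 9, 2013; October 31, 2013 falls inside that range.
(6) due by October 31, 2013 + 41 days = December 11, 2013; done December 16, 2013 — 5 days late.
No need to go further; step 6 was not satisfied.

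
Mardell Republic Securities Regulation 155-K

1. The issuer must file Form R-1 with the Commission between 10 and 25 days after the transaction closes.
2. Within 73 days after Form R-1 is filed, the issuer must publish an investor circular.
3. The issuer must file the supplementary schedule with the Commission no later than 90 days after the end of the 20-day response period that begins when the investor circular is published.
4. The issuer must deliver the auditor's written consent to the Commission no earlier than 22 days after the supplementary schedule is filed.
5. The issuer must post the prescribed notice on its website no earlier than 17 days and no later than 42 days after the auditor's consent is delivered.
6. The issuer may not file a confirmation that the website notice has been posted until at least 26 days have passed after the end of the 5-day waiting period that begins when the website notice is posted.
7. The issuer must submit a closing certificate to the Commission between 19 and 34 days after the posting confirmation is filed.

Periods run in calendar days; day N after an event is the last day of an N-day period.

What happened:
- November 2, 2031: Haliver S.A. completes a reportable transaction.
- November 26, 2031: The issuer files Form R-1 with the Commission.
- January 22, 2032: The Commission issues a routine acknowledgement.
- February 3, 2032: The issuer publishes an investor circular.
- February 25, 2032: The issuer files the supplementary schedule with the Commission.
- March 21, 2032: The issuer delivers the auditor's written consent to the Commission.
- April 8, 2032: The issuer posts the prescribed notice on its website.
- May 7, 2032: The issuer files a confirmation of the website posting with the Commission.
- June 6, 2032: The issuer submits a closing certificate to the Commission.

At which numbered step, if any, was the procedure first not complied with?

Step 1: the window is 10–25 days after November 2, 2031 (when the transaction closes), so November 12, 2031 through November 27, 2031; November 26, 2031 falls inside that range.
Step 2: 73 days after November 26, 2031 (when Form R-1 is filed) is February 7, 2032; completed February 3, 2032, before the deadline.
Step 3: 90 days after February 23, 2032 (end of the 20-day response period, which began when the investor circular is published on February 3, 2032) is May 23, 2032; February 25, 2032 is within that limit.
Step 4: the earliest permitted date is 22 days after February 25, 2032 (when the supplementary schedule is filed), i.e. March 18, 2032; March 21, 2032 is on or after that date.
Step 5: the window is 17–42 days after March 21, 2032 (when the auditor's consent is delivered), so April 7, 2032 through May 2, 2032; done April 8, 2032, which is between those dates.
Step 6: the earliest permitted date is 26 days after April 13, 2032 (end of the 5-day waiting period, which began when the website notice is posted on April 8, 2032), i.e. May 9, 2032; May 7, 2032 is 2 days before the earliest permitted date.

Step 6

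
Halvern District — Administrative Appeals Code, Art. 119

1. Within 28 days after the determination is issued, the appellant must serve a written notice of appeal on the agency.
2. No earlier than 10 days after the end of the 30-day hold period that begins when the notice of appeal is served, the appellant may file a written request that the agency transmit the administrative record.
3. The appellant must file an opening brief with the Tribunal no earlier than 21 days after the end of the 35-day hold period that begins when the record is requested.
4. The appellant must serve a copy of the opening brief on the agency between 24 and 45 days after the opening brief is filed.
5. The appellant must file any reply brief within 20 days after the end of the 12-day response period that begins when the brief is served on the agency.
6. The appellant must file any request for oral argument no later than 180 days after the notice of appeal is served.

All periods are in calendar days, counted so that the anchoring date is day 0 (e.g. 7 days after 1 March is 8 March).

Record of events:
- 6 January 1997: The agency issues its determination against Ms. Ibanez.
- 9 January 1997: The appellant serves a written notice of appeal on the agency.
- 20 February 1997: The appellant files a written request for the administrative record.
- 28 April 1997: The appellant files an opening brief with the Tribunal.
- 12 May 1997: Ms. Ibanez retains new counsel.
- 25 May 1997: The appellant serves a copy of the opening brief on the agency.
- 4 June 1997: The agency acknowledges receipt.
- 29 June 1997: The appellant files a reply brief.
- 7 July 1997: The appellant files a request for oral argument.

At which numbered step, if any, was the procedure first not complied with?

(1) due by 6 January 1997 + 28 days = 3 February 1997; completed 9 January 1997, before the deadline.
(2) permitted from 8 February 1997 + 10 days = 18 February 1997 onward; done 20 February 1997, after the minimum wait.
(3) permitted from 27 March 1997 + 21 days = 17 April 1997 onward; done 28 April 1997 — permitted.
(4) the permitted window runs from 28 April 1997 + 24 = 22 May 1997 to 28 April 1997 + 45 = 12 June 1997; 25 May 1997 falls inside that range.
(5) due by 6 June 1997 + 20 days = 26 June 1997; not done until 29 June 1997, 3 days after the deadline.
The analysis stops there.

Step 5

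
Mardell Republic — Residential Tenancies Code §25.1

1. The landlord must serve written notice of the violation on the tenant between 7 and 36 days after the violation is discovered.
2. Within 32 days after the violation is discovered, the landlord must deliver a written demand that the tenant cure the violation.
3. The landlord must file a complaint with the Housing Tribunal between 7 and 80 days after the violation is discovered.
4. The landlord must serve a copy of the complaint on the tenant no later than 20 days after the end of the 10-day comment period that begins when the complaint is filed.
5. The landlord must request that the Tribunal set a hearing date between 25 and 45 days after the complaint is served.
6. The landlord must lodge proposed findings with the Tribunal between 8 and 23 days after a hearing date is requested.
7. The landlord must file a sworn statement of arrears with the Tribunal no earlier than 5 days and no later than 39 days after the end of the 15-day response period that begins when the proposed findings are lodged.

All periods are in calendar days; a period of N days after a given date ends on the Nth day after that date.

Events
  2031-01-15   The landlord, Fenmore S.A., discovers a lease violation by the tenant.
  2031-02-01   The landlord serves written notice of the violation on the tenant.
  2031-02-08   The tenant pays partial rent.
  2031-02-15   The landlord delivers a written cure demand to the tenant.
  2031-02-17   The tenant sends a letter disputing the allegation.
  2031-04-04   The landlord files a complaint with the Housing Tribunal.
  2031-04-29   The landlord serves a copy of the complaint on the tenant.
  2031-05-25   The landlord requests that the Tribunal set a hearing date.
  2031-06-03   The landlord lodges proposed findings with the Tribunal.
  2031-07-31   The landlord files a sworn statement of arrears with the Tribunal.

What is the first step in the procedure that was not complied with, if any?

Step 7

(1) the permitted window runs from 2031-01-15 + 7 = 2031-01-22 to 2031-01-15 + 36 = 2031-02-20; done 2031-02-01 — within the window.
(2) due by 2031-01-15 + 32 days = 2031-02-16; 2031-02-15 is within that limit.
(3) the permitted window runs from 2031-01-15 + 7 = 2031-01-22 to 2031-01-15 + 80 = 2031-04-05; done 2031-04-04 — within the window.
(4) due by 2031-04-14 + 20 days = 2031-05-04; 2031-04-29 is within that limit.
(5) the permitted window runs from 2031-04-29 + 25 = 2031-05-24 to 2031-04-29 + 45 = 2031-06-13; done 2031-05-25, which is between those dates.
(6) the permitted window runs from 2031-05-25 + 8 = 2031-06-02 to 2031-05-25 + 23 = 2031-06-17; done 2031-06-03 — within the window.
(7) the permitted window runs from 2031-06-18 + 5 = 2031-06-23 to 2031-06-18 + 39 = 2031-07-27; 2031-07-31 is 4 days past the end of the window.
The procedure was therefore not followed at step 7.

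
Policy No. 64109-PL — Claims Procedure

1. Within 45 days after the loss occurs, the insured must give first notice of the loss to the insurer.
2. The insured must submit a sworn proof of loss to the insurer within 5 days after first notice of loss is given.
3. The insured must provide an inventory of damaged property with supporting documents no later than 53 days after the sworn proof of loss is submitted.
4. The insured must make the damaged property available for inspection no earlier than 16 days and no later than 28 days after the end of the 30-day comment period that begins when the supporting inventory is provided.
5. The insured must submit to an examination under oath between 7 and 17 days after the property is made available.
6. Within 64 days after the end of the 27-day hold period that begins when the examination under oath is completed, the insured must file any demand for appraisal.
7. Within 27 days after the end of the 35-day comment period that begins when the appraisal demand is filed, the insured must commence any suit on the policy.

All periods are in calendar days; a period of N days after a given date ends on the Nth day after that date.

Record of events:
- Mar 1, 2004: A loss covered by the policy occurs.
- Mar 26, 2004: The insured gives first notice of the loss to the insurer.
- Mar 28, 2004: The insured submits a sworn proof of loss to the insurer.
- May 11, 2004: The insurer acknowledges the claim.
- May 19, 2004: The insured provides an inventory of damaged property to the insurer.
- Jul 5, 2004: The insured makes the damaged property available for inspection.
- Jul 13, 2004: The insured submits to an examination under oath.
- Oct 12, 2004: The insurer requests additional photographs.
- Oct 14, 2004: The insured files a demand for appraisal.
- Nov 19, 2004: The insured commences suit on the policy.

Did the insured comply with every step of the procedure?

No

Step 1 — counting 45 days from Mar 1, 2004 (when the loss occurs) gives a deadline of Apr 15, 2004; Mar 26, 2004 is within that limit.
Step 2 — counting 5 days from Mar 26, 2004 (when first notice of loss is given) gives a deadline of Mar 31, 2004; done Mar 28, 2004 — timely.
Step 3 — counting 53 days from Mar 28, 2004 (when the sworn proof of loss is submitted) gives a deadline of May 20, 2004; completed May 19, 2004, before the deadline.
Step 4 — 16 and 28 days from Jun 18, 2004 (end of the 30-day comment period, which began when the supporting inventory is provided on May 19, 2004) are Jul 4, 2004 and Jul 16, 2004 respectively; Jul 5, 2004 falls inside that range.
Step 5 — 7 and 17 days from Jul 5, 2004 (when the property is made available) are Jul 12, 2004 and Jul 22, 2004 respectively; done Jul 13, 2004, which is between those dates.
Step 6 — counting 64 days from Aug 9, 2004 (end of the 27-day hold period, which began when the examination under oath is completed on Jul 13, 2004) gives a deadline of Oct 12, 2004; not done until Oct 14, 2004, 2 days after the deadline.
That is the first point of non-compliance.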